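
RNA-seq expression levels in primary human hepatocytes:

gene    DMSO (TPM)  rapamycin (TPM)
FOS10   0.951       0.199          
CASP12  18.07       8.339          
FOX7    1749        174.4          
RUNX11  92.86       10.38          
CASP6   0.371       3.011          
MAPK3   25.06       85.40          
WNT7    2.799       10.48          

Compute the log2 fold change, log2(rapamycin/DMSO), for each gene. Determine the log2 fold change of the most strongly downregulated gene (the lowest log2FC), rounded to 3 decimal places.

log2(0.199/0.951) = -2.257  (FOS10)
log2(8.339/18.07) = -1.116  (CASP12)
log2(174.4/1749) = -3.326  (FOX7)
log2(10.38/92.86) = -3.161  (RUNX11)
log2(3.011/0.371) = 3.021  (CASP6)
log2(85.40/25.06) = 1.769  (MAPK3)
log2(10.48/2.799) = 1.905  (WNT7)
FOX7 is most strongly downregulated.

-3.326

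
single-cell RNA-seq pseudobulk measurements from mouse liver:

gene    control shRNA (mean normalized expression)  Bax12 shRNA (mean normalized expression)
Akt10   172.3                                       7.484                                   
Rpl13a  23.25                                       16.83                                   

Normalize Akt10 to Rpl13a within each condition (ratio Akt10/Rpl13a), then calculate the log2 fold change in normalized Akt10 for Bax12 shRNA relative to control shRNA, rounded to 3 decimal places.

-4.059

Akt10/Rpl13a (control shRNA) = 172.3 / 23.25 = 7.4108
Akt10/Rpl13a (Bax12 shRNA) = 7.484 / 16.83 = 0.44468
Fold change = 0.44468 / 7.4108 = 0.0600
log2(0.0600) = -4.0588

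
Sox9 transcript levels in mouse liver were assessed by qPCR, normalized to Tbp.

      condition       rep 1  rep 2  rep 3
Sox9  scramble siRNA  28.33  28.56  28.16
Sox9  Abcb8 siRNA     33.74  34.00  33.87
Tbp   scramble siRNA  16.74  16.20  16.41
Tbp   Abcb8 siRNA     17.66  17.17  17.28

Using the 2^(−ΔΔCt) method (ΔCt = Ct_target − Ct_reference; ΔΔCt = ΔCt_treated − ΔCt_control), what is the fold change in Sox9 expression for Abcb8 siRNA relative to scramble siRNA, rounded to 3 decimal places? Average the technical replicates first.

0.041

Mean Ct: Sox9 scramble siRNA 28.350; Sox9 Abcb8 siRNA 33.870; Tbp scramble siRNA 16.450; Tbp Abcb8 siRNA 17.370
ΔCt(scramble siRNA) = 28.350 − 16.450 = 11.900
ΔCt(Abcb8 siRNA) = 33.870 − 17.370 = 16.500
ΔΔCt = 16.500 − 11.900 = 4.600
Fold change = 2^(−4.600) = 0.0412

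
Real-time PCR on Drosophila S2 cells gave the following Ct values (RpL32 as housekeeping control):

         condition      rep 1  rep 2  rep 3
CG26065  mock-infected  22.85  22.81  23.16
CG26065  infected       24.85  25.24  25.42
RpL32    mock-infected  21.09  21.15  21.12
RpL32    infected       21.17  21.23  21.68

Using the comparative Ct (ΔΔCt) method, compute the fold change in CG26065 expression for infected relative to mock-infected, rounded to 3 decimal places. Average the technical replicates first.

0.252

Mean Ct: CG26065 mock-infected 22.940; CG26065 infected 25.170; RpL32 mock-infected 21.120; RpL32 infected 21.360
ΔCt(mock-infected) = 22.940 − 21.120 = 1.820
ΔCt(infected) = 25.170 − 21.360 = 3.810
ΔΔCt = 3.810 − 1.820 = 1.990
Fold change = 2^(−1.990) = 0.2517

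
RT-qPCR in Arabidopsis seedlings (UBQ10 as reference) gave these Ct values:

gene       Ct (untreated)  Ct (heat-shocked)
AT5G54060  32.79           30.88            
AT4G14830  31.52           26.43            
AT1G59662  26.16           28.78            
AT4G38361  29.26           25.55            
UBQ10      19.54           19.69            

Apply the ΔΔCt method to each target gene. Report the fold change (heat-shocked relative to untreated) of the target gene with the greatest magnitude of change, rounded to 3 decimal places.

AT5G54060: ΔΔCt = (30.88−19.69) − (32.79−19.54) = 11.19 − 13.25 = -2.06; fold change = 2^2.06 = 4.170
AT4G14830: ΔΔCt = (26.43−19.69) − (31.52−19.54) = 6.74 − 11.98 = -5.24; fold change = 2^5.24 = 37.792
AT1G59662: ΔΔCt = (28.78−19.69) − (26.16−19.54) = 9.09 − 6.62 = 2.47; fold change = 2^-2.47 = 0.180
AT4G38361: ΔΔCt = (25.55−19.69) − (29.26−19.54) = 5.86 − 9.72 = -3.86; fold change = 2^3.86 = 14.520
AT4G14830 has the largest |ΔΔCt| = 5.24.

37.792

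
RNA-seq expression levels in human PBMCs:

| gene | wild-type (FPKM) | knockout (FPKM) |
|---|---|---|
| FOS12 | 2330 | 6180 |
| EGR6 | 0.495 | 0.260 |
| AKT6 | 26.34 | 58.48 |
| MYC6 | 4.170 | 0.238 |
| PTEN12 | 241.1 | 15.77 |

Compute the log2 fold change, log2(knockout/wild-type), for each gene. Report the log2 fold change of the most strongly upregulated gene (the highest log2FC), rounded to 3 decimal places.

1.407

log2(6180/2330) = 1.407  (FOS12)
log2(0.260/0.495) = -0.929  (EGR6)
log2(58.48/26.34) = 1.151  (AKT6)
log2(0.238/4.170) = -4.131  (MYC6)
log2(15.77/241.1) = -3.934  (PTEN12)
FOS12 is most strongly upregulated.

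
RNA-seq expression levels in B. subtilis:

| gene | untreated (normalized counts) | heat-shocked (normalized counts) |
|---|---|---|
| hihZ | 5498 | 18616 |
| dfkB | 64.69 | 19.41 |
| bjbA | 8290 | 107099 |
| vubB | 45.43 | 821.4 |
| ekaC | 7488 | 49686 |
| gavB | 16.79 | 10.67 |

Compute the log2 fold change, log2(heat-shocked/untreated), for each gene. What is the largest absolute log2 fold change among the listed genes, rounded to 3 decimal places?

4.176

log2(18616/5498) = 1.760  (hihZ)
log2(19.41/64.69) = -1.737  (dfkB)
log2(107099/8290) = 3.691  (bjbA)
log2(821.4/45.43) = 4.176  (vubB)
log2(49686/7488) = 2.730  (ekaC)
log2(10.67/16.79) = -0.654  (gavB)
The largest magnitude belongs to vubB.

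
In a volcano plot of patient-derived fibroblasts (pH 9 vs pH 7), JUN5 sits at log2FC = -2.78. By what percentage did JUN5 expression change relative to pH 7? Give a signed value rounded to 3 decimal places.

-85.441%

Fold change = 2^(-2.78) = 0.1456
Percent change = (FC − 1) × 100% = (0.1456 − 1) × 100 = -85.441%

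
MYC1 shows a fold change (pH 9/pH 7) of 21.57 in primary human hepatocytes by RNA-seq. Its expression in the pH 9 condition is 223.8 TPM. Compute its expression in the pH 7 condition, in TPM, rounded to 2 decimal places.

10.38

pH 7 expression = 223.8 / 21.57 = 10.38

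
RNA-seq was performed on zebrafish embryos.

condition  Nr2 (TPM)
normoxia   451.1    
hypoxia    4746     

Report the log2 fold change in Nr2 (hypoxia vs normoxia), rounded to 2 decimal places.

3.40

Fold change = 4746 / 451.1 = 10.5209
log2(10.5209) = 3.395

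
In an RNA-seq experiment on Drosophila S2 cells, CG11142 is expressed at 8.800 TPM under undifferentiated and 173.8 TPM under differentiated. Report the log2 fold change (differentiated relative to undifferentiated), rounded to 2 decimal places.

Fold change = 173.8 / 8.800 = 19.7500
log2(19.7500) = 4.304

4.30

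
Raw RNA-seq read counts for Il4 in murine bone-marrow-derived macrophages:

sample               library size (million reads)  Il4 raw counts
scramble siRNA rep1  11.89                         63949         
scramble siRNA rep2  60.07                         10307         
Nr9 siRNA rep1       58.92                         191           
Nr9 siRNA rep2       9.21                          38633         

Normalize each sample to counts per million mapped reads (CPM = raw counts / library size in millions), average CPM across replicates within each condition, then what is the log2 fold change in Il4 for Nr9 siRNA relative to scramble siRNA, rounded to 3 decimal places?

CPM(scramble siRNA rep1) = 63949 / 11.89 = 5378.3852
CPM(scramble siRNA rep2) = 10307 / 60.07 = 171.5832
CPM(Nr9 siRNA rep1) = 191 / 58.92 = 3.2417
CPM(Nr9 siRNA rep2) = 38633 / 9.21 = 4194.6797
mean CPM(scramble siRNA) = 2774.9842; mean CPM(Nr9 siRNA) = 2098.9607
Fold change = 2098.9607 / 2774.9842 = 0.75639
log2(0.75639) = -0.4028

-0.403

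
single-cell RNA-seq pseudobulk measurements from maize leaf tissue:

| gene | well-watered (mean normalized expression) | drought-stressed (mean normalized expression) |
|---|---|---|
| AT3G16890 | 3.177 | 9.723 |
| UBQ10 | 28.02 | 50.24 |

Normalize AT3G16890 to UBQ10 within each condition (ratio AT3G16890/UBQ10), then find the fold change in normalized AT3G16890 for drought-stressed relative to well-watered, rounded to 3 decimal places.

AT3G16890/UBQ10 (well-watered) = 3.177 / 28.02 = 0.11338
AT3G16890/UBQ10 (drought-stressed) = 9.723 / 50.24 = 0.19353
Fold change = 0.19353 / 0.11338 = 1.7069

1.707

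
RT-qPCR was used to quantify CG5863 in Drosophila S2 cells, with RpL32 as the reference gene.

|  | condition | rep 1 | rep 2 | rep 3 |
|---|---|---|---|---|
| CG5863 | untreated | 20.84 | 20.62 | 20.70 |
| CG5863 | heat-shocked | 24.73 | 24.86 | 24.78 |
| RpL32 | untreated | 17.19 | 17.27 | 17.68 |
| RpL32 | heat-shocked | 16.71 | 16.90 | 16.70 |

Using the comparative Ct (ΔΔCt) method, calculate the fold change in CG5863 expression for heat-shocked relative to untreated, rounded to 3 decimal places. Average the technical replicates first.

0.039

Mean Ct: CG5863 untreated 20.720; CG5863 heat-shocked 24.790; RpL32 untreated 17.380; RpL32 heat-shocked 16.770
ΔCt(untreated) = 20.720 − 17.380 = 3.340
ΔCt(heat-shocked) = 24.790 − 16.770 = 8.020
ΔΔCt = 8.020 − 3.340 = 4.680
Fold change = 2^(−4.680) = 0.0390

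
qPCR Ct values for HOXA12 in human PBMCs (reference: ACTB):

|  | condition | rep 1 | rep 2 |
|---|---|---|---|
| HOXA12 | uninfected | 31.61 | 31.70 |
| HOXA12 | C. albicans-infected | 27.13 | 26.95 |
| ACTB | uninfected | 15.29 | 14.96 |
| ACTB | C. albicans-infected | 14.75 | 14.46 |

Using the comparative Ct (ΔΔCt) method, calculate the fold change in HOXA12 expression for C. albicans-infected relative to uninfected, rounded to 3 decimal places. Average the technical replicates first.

17.089

Mean Ct: HOXA12 uninfected 31.655; HOXA12 C. albicans-infected 27.040; ACTB uninfected 15.125; ACTB C. albicans-infected 14.605
ΔCt(uninfected) = 31.655 − 15.125 = 16.530
ΔCt(C. albicans-infected) = 27.040 − 14.605 = 12.435
ΔΔCt = 12.435 − 16.530 = -4.095
Fold change = 2^(−(-4.095)) = 2^4.095 = 17.0890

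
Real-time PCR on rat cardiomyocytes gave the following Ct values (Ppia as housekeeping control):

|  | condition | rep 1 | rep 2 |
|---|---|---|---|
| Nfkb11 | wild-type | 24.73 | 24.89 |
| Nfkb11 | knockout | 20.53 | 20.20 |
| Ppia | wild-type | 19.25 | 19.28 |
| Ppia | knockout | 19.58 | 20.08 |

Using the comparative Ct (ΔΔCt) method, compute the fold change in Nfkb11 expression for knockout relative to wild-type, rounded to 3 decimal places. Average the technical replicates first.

32.223

Mean Ct: Nfkb11 wild-type 24.810; Nfkb11 knockout 20.365; Ppia wild-type 19.265; Ppia knockout 19.830
ΔCt(wild-type) = 24.810 − 19.265 = 5.545
ΔCt(knockout) = 20.365 − 19.830 = 0.535
ΔΔCt = 0.535 − 5.545 = -5.010
Fold change = 2^(−(-5.010)) = 2^5.010 = 32.2226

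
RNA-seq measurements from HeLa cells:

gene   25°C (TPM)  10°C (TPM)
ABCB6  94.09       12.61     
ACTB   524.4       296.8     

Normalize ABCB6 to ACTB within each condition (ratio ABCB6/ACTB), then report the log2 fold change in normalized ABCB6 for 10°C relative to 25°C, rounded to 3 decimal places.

-2.078

ABCB6/ACTB (25°C) = 94.09 / 524.4 = 0.17942
ABCB6/ACTB (10°C) = 12.61 / 296.8 = 0.042487
Fold change = 0.042487 / 0.17942 = 0.2368
log2(0.2368) = -2.0783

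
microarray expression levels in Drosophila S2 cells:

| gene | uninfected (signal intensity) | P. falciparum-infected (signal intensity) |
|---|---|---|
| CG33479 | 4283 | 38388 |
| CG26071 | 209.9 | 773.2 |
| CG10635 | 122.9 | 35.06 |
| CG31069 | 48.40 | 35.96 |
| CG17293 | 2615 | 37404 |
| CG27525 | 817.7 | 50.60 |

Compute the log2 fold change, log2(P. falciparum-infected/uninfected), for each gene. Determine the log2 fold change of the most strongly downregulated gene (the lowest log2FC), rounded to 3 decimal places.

log2(38388/4283) = 3.164  (CG33479)
log2(773.2/209.9) = 1.881  (CG26071)
log2(35.06/122.9) = -1.810  (CG10635)
log2(35.96/48.40) = -0.429  (CG31069)
log2(37404/2615) = 3.838  (CG17293)
log2(50.60/817.7) = -4.014  (CG27525)
CG27525 is most strongly downregulated.

-4.014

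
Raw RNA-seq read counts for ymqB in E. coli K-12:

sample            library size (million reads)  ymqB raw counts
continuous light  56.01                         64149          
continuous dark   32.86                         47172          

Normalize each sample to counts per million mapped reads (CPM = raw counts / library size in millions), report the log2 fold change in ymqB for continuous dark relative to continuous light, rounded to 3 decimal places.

CPM(continuous light) = 64149 / 56.01 = 1145.3133
CPM(continuous dark) = 47172 / 32.86 = 1435.5447
Fold change = 1435.5447 / 1145.3133 = 1.25341
log2(1.25341) = 0.3259

0.326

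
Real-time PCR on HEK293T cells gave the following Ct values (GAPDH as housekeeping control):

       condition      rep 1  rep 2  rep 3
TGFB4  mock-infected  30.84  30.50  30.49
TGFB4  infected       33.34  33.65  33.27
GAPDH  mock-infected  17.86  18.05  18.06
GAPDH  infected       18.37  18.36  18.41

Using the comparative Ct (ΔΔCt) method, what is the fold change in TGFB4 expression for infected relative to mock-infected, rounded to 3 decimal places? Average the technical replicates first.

0.187

Mean Ct: TGFB4 mock-infected 30.610; TGFB4 infected 33.420; GAPDH mock-infected 17.990; GAPDH infected 18.380
ΔCt(mock-infected) = 30.610 − 17.990 = 12.620
ΔCt(infected) = 33.420 − 18.380 = 15.040
ΔΔCt = 15.040 − 12.620 = 2.420
Fold change = 2^(−2.420) = 0.1869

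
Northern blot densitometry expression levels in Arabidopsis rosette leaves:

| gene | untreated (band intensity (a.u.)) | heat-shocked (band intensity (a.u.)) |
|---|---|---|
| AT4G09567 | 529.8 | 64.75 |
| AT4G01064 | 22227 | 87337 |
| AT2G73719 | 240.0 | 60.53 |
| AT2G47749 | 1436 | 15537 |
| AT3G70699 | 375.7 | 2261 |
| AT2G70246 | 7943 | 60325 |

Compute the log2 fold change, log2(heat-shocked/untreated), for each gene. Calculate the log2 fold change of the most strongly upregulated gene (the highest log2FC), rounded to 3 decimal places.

3.436

log2(64.75/529.8) = -3.032  (AT4G09567)
log2(87337/22227) = 1.974  (AT4G01064)
log2(60.53/240.0) = -1.987  (AT2G73719)
log2(15537/1436) = 3.436  (AT2G47749)
log2(2261/375.7) = 2.589  (AT3G70699)
log2(60325/7943) = 2.925  (AT2G70246)
AT2G47749 is most strongly upregulated.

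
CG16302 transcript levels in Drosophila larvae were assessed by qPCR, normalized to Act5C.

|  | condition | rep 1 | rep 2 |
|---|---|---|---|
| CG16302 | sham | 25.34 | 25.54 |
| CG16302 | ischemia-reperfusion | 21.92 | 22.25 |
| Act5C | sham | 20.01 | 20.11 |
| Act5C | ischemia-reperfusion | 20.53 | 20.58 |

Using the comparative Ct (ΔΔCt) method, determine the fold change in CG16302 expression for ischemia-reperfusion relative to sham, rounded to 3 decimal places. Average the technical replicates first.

14.420

Mean Ct: CG16302 sham 25.440; CG16302 ischemia-reperfusion 22.085; Act5C sham 20.060; Act5C ischemia-reperfusion 20.555
ΔCt(sham) = 25.440 − 20.060 = 5.380
ΔCt(ischemia-reperfusion) = 22.085 − 20.555 = 1.530
ΔΔCt = 1.530 − 5.380 = -3.850
Fold change = 2^(−(-3.850)) = 2^3.850 = 14.4200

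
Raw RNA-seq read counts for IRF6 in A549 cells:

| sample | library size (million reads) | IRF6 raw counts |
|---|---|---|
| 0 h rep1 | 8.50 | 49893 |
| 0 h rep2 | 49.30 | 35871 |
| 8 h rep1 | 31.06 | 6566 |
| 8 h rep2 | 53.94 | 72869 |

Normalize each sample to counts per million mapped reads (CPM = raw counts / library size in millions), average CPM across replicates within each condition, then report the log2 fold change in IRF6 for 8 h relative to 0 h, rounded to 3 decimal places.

CPM(0 h rep1) = 49893 / 8.50 = 5869.7647
CPM(0 h rep2) = 35871 / 49.30 = 727.6065
CPM(8 h rep1) = 6566 / 31.06 = 211.3973
CPM(8 h rep2) = 72869 / 53.94 = 1350.9270
mean CPM(0 h) = 3298.6856; mean CPM(8 h) = 781.1621
Fold change = 781.1621 / 3298.6856 = 0.23681
log2(0.23681) = -2.0782

-2.078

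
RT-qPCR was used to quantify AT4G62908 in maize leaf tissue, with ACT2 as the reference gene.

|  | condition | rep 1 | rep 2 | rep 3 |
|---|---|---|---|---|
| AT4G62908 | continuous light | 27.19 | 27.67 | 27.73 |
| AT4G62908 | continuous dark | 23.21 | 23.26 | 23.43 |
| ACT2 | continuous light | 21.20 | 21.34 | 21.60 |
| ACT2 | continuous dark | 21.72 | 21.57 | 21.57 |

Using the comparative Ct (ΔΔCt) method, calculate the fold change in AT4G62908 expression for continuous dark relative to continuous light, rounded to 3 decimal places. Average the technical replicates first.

Mean Ct: AT4G62908 continuous light 27.530; AT4G62908 continuous dark 23.300; ACT2 continuous light 21.380; ACT2 continuous dark 21.620
ΔCt(continuous light) = 27.530 − 21.380 = 6.150
ΔCt(continuous dark) = 23.300 − 21.620 = 1.680
ΔΔCt = 1.680 − 6.150 = -4.470
Fold change = 2^(−(-4.470)) = 2^4.470 = 22.1618

22.162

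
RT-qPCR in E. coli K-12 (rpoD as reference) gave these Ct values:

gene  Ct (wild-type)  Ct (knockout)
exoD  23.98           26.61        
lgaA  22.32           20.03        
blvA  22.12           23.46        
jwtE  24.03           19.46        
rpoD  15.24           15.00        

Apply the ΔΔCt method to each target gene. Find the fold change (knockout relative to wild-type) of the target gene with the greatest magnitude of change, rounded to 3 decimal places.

exoD: ΔΔCt = (26.61−15.00) − (23.98−15.24) = 11.61 − 8.74 = 2.87; fold change = 2^-2.87 = 0.137
lgaA: ΔΔCt = (20.03−15.00) − (22.32−15.24) = 5.03 − 7.08 = -2.05; fold change = 2^2.05 = 4.141
blvA: ΔΔCt = (23.46−15.00) − (22.12−15.24) = 8.46 − 6.88 = 1.58; fold change = 2^-1.58 = 0.334
jwtE: ΔΔCt = (19.46−15.00) − (24.03−15.24) = 4.46 − 8.79 = -4.33; fold change = 2^4.33 = 20.112
jwtE has the largest |ΔΔCt| = 4.33.

20.112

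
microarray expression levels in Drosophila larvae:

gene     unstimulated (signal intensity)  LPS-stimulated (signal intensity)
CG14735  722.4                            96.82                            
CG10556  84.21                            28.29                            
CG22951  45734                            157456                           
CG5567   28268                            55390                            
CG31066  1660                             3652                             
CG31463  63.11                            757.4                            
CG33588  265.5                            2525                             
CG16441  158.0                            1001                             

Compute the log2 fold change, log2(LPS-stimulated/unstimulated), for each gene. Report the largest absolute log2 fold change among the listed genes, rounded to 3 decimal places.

log2(96.82/722.4) = -2.899  (CG14735)
log2(28.29/84.21) = -1.574  (CG10556)
log2(157456/45734) = 1.784  (CG22951)
log2(55390/28268) = 0.970  (CG5567)
log2(3652/1660) = 1.138  (CG31066)
log2(757.4/63.11) = 3.585  (CG31463)
log2(2525/265.5) = 3.249  (CG33588)
log2(1001/158.0) = 2.663  (CG16441)
The largest magnitude belongs to CG31463.

3.585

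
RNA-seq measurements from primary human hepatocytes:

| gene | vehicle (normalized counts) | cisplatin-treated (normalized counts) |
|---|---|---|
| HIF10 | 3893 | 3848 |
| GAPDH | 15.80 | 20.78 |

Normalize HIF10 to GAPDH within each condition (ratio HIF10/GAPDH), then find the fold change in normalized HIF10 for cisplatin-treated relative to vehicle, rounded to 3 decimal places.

HIF10/GAPDH (vehicle) = 3893 / 15.80 = 246.39
HIF10/GAPDH (cisplatin-treated) = 3848 / 20.78 = 185.18
Fold change = 185.18 / 246.39 = 0.7516

0.752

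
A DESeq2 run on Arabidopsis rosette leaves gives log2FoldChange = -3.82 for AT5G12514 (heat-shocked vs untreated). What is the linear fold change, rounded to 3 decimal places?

Fold change = 2^(-3.82) = 0.0708

0.071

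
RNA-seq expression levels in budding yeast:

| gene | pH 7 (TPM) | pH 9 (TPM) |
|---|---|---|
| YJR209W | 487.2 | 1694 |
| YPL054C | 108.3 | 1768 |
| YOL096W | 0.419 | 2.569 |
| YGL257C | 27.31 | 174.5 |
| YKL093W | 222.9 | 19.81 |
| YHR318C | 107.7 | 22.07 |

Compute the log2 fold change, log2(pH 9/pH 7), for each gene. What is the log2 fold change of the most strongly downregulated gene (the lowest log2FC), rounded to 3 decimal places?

-3.492

log2(1694/487.2) = 1.798  (YJR209W)
log2(1768/108.3) = 4.029  (YPL054C)
log2(2.569/0.419) = 2.616  (YOL096W)
log2(174.5/27.31) = 2.676  (YGL257C)
log2(19.81/222.9) = -3.492  (YKL093W)
log2(22.07/107.7) = -2.287  (YHR318C)
YKL093W is most strongly downregulated.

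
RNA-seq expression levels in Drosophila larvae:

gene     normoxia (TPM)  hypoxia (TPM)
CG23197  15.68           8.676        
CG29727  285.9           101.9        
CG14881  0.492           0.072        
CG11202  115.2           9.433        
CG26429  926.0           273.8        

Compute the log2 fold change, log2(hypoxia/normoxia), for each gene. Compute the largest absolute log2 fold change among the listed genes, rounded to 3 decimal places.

log2(8.676/15.68) = -0.854  (CG23197)
log2(101.9/285.9) = -1.488  (CG29727)
log2(0.072/0.492) = -2.773  (CG14881)
log2(9.433/115.2) = -3.610  (CG11202)
log2(273.8/926.0) = -1.758  (CG26429)
The largest magnitude belongs to CG11202.

3.610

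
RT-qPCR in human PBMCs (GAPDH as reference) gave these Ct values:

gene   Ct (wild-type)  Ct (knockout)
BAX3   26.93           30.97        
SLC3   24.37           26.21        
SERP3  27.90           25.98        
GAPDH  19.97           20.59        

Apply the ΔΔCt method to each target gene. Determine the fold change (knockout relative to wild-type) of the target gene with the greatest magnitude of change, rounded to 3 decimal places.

0.093

BAX3: ΔΔCt = (30.97−20.59) − (26.93−19.97) = 10.38 − 6.96 = 3.42; fold change = 2^-3.42 = 0.093
SLC3: ΔΔCt = (26.21−20.59) − (24.37−19.97) = 5.62 − 4.40 = 1.22; fold change = 2^-1.22 = 0.429
SERP3: ΔΔCt = (25.98−20.59) − (27.90−19.97) = 5.39 − 7.93 = -2.54; fold change = 2^2.54 = 5.816
BAX3 has the largest |ΔΔCt| = 3.42.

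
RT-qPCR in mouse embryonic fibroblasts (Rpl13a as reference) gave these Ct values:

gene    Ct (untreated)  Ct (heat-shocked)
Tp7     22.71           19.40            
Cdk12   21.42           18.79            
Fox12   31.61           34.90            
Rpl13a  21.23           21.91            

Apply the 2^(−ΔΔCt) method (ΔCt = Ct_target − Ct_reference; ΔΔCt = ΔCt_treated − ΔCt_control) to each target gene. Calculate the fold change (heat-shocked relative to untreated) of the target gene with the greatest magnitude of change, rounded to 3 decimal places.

15.889

Tp7: ΔΔCt = (19.40−21.91) − (22.71−21.23) = -2.51 − 1.48 = -3.99; fold change = 2^3.99 = 15.889
Cdk12: ΔΔCt = (18.79−21.91) − (21.42−21.23) = -3.12 − 0.19 = -3.31; fold change = 2^3.31 = 9.918
Fox12: ΔΔCt = (34.90−21.91) − (31.61−21.23) = 12.99 − 10.38 = 2.61; fold change = 2^-2.61 = 0.164
Tp7 has the largest |ΔΔCt| = 3.99.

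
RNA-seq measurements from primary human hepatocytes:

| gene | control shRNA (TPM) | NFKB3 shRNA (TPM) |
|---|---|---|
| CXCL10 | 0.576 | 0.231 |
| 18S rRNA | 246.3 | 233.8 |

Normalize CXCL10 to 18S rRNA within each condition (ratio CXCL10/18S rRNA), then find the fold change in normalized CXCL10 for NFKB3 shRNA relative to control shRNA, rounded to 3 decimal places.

0.422

CXCL10/18S rRNA (control shRNA) = 0.576 / 246.3 = 0.0023386
CXCL10/18S rRNA (NFKB3 shRNA) = 0.231 / 233.8 = 0.00098802
Fold change = 0.00098802 / 0.0023386 = 0.4225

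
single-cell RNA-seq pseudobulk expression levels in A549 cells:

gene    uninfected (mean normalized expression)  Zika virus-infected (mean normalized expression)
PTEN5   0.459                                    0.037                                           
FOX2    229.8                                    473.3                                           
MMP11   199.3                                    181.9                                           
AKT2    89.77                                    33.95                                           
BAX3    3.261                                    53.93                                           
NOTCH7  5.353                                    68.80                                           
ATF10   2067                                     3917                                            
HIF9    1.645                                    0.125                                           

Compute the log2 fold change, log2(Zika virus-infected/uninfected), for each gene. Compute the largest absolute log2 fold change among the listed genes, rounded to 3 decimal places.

log2(0.037/0.459) = -3.633  (PTEN5)
log2(473.3/229.8) = 1.042  (FOX2)
log2(181.9/199.3) = -0.132  (MMP11)
log2(33.95/89.77) = -1.403  (AKT2)
log2(53.93/3.261) = 4.048  (BAX3)
log2(68.80/5.353) = 3.684  (NOTCH7)
log2(3917/2067) = 0.922  (ATF10)
log2(0.125/1.645) = -3.718  (HIF9)
The largest magnitude belongs to BAX3.

4.048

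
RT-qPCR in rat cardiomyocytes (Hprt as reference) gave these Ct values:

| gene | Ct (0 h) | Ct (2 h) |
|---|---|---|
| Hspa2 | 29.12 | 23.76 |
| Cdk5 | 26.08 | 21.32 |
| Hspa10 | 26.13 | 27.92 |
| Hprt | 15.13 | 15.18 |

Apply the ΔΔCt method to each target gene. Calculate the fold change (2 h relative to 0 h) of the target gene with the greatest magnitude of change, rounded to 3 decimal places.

Hspa2: ΔΔCt = (23.76−15.18) − (29.12−15.13) = 8.58 − 13.99 = -5.41; fold change = 2^5.41 = 42.518
Cdk5: ΔΔCt = (21.32−15.18) − (26.08−15.13) = 6.14 − 10.95 = -4.81; fold change = 2^4.81 = 28.051
Hspa10: ΔΔCt = (27.92−15.18) − (26.13−15.13) = 12.74 − 11.00 = 1.74; fold change = 2^-1.74 = 0.299
Hspa2 has the largest |ΔΔCt| = 5.41.

42.518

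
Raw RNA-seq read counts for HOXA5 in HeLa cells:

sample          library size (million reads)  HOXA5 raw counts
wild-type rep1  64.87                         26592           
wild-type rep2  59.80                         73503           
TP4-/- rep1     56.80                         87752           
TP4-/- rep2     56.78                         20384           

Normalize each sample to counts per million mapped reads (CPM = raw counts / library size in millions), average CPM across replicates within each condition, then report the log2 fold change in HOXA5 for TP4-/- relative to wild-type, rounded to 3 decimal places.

CPM(wild-type rep1) = 26592 / 64.87 = 409.9275
CPM(wild-type rep2) = 73503 / 59.80 = 1229.1472
CPM(TP4-/- rep1) = 87752 / 56.80 = 1544.9296
CPM(TP4-/- rep2) = 20384 / 56.78 = 358.9996
mean CPM(wild-type) = 819.5374; mean CPM(TP4-/-) = 951.9646
Fold change = 951.9646 / 819.5374 = 1.16159
log2(1.16159) = 0.2161

0.216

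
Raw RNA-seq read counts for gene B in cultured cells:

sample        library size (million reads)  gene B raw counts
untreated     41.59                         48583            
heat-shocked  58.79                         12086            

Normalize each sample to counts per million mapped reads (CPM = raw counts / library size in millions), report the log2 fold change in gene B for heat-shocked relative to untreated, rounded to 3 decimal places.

-2.506

CPM(untreated) = 48583 / 41.59 = 1168.1414
CPM(heat-shocked) = 12086 / 58.79 = 205.5792
Fold change = 205.5792 / 1168.1414 = 0.17599
log2(0.17599) = -2.5064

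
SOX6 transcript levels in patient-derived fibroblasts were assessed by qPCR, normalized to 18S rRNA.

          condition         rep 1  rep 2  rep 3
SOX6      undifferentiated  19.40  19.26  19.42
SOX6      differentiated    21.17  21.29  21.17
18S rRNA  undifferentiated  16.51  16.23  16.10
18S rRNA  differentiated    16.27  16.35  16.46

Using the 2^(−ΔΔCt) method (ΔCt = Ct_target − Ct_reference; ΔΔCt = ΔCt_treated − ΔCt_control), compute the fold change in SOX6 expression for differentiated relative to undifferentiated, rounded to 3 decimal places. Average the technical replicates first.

0.293

Mean Ct: SOX6 undifferentiated 19.360; SOX6 differentiated 21.210; 18S rRNA undifferentiated 16.280; 18S rRNA differentiated 16.360
ΔCt(undifferentiated) = 19.360 − 16.280 = 3.080
ΔCt(differentiated) = 21.210 − 16.360 = 4.850
ΔΔCt = 4.850 − 3.080 = 1.770
Fold change = 2^(−1.770) = 0.2932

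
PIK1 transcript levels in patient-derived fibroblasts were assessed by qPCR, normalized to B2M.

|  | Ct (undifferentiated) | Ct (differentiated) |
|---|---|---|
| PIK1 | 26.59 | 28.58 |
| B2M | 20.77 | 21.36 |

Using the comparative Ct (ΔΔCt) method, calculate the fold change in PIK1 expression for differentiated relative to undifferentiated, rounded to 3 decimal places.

ΔCt(undifferentiated) = 26.590 − 20.770 = 5.820
ΔCt(differentiated) = 28.580 − 21.360 = 7.220
ΔΔCt = 7.220 − 5.820 = 1.400
Fold change = 2^(−1.400) = 0.3789

0.379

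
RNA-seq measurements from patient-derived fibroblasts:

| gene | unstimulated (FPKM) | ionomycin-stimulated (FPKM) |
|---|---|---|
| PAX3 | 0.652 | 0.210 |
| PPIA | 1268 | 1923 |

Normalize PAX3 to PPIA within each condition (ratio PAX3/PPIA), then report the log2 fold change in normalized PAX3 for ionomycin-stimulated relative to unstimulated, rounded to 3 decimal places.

-2.235

PAX3/PPIA (unstimulated) = 0.652 / 1268 = 0.0005142
PAX3/PPIA (ionomycin-stimulated) = 0.210 / 1923 = 0.0001092
Fold change = 0.0001092 / 0.0005142 = 0.2124
log2(0.2124) = -2.2353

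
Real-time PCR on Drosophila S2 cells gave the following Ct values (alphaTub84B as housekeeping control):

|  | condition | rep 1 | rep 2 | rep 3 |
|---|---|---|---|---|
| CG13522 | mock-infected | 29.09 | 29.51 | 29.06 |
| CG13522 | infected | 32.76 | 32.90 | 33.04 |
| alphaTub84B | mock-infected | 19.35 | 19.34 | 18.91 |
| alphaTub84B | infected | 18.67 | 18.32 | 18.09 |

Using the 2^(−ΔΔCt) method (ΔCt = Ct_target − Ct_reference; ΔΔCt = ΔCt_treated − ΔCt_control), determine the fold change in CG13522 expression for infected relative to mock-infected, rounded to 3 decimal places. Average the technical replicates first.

Mean Ct: CG13522 mock-infected 29.220; CG13522 infected 32.900; alphaTub84B mock-infected 19.200; alphaTub84B infected 18.360
ΔCt(mock-infected) = 29.220 − 19.200 = 10.020
ΔCt(infected) = 32.900 − 18.360 = 14.540
ΔΔCt = 14.540 − 10.020 = 4.520
Fold change = 2^(−4.520) = 0.0436

0.044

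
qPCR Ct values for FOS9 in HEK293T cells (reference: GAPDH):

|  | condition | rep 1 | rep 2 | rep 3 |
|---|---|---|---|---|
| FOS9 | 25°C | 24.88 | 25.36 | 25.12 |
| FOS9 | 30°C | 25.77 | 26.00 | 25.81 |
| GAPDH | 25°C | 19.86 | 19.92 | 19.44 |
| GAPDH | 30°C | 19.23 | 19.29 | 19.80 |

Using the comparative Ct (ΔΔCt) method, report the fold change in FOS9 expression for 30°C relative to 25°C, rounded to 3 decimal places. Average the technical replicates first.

Mean Ct: FOS9 25°C 25.120; FOS9 30°C 25.860; GAPDH 25°C 19.740; GAPDH 30°C 19.440
ΔCt(25°C) = 25.120 − 19.740 = 5.380
ΔCt(30°C) = 25.860 − 19.440 = 6.420
ΔΔCt = 6.420 − 5.380 = 1.040
Fold change = 2^(−1.040) = 0.4863

0.486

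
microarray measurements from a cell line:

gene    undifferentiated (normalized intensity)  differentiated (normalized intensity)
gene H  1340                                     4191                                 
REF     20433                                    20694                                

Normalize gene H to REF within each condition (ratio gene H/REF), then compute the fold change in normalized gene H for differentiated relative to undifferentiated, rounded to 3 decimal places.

gene H/REF (undifferentiated) = 1340 / 20433 = 0.06558
gene H/REF (differentiated) = 4191 / 20694 = 0.20252
Fold change = 0.20252 / 0.06558 = 3.0882

3.088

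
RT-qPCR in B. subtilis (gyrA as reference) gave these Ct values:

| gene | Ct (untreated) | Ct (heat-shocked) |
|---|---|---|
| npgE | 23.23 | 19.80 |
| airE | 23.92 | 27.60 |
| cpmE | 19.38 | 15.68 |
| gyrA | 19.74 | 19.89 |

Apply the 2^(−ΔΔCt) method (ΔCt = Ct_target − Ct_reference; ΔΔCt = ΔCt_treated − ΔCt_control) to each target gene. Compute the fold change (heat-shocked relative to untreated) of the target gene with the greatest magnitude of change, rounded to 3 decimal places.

14.420

npgE: ΔΔCt = (19.80−19.89) − (23.23−19.74) = -0.09 − 3.49 = -3.58; fold change = 2^3.58 = 11.959
airE: ΔΔCt = (27.60−19.89) − (23.92−19.74) = 7.71 − 4.18 = 3.53; fold change = 2^-3.53 = 0.087
cpmE: ΔΔCt = (15.68−19.89) − (19.38−19.74) = -4.21 − (-0.36) = -3.85; fold change = 2^3.85 = 14.420
cpmE has the largest |ΔΔCt| = 3.85.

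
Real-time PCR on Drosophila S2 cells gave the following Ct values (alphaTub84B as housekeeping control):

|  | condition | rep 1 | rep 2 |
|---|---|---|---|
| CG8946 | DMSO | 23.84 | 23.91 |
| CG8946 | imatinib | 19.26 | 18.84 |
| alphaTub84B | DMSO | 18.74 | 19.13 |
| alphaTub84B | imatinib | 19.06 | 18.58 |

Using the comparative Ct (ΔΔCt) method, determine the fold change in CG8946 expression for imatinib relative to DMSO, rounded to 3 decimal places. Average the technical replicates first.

Mean Ct: CG8946 DMSO 23.875; CG8946 imatinib 19.050; alphaTub84B DMSO 18.935; alphaTub84B imatinib 18.820
ΔCt(DMSO) = 23.875 − 18.935 = 4.940
ΔCt(imatinib) = 19.050 − 18.820 = 0.230
ΔΔCt = 0.230 − 4.940 = -4.710
Fold change = 2^(−(-4.710)) = 2^4.710 = 26.1729

26.173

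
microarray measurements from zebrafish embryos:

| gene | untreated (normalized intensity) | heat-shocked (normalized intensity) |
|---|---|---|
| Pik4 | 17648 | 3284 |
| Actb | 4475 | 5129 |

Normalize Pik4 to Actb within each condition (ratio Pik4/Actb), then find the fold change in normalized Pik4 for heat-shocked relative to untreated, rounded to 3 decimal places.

Pik4/Actb (untreated) = 17648 / 4475 = 3.9437
Pik4/Actb (heat-shocked) = 3284 / 5129 = 0.64028
Fold change = 0.64028 / 3.9437 = 0.1624

0.162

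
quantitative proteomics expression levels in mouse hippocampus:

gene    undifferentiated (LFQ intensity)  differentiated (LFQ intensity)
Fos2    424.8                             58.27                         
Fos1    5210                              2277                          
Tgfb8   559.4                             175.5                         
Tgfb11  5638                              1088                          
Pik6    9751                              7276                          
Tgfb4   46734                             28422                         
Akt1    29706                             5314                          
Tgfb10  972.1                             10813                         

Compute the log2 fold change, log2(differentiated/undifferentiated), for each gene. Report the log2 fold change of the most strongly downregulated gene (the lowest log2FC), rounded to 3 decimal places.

-2.866

log2(58.27/424.8) = -2.866  (Fos2)
log2(2277/5210) = -1.194  (Fos1)
log2(175.5/559.4) = -1.672  (Tgfb8)
log2(1088/5638) = -2.374  (Tgfb11)
log2(7276/9751) = -0.422  (Pik6)
log2(28422/46734) = -0.717  (Tgfb4)
log2(5314/29706) = -2.483  (Akt1)
log2(10813/972.1) = 3.476  (Tgfb10)
Fos2 is most strongly downregulated.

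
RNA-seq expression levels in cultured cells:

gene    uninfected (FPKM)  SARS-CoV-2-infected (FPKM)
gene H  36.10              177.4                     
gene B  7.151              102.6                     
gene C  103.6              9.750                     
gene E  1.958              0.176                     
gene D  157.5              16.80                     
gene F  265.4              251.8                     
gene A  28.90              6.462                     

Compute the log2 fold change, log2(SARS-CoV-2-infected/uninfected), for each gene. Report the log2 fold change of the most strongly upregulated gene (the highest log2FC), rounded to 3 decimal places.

log2(177.4/36.10) = 2.297  (gene H)
log2(102.6/7.151) = 3.843  (gene B)
log2(9.750/103.6) = -3.409  (gene C)
log2(0.176/1.958) = -3.476  (gene E)
log2(16.80/157.5) = -3.229  (gene D)
log2(251.8/265.4) = -0.076  (gene F)
log2(6.462/28.90) = -2.161  (gene A)
gene B is most strongly upregulated.

3.843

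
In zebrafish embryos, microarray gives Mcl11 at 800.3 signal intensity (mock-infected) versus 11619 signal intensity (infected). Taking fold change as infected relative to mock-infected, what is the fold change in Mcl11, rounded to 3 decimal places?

14.518

Fold change = 11619 / 800.3 = 14.5183
Mcl11 is upregulated.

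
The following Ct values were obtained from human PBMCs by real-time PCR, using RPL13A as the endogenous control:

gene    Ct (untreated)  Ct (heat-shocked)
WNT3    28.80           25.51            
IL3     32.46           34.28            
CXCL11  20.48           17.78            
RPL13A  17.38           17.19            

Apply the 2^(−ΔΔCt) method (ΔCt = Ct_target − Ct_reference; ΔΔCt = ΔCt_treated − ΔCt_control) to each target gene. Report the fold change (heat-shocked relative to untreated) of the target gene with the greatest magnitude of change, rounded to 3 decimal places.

8.574

WNT3: ΔΔCt = (25.51−17.19) − (28.80−17.38) = 8.32 − 11.42 = -3.10; fold change = 2^3.10 = 8.574
IL3: ΔΔCt = (34.28−17.19) − (32.46−17.38) = 17.09 − 15.08 = 2.01; fold change = 2^-2.01 = 0.248
CXCL11: ΔΔCt = (17.78−17.19) − (20.48−17.38) = 0.59 − 3.10 = -2.51; fold change = 2^2.51 = 5.696
WNT3 has the largest |ΔΔCt| = 3.10.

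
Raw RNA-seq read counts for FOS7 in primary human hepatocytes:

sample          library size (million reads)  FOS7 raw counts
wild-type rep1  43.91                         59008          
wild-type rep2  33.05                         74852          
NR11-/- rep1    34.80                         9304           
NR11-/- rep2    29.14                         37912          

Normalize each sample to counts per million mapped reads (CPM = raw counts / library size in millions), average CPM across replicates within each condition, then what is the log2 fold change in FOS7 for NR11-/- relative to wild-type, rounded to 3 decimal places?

CPM(wild-type rep1) = 59008 / 43.91 = 1343.8397
CPM(wild-type rep2) = 74852 / 33.05 = 2264.8109
CPM(NR11-/- rep1) = 9304 / 34.80 = 267.3563
CPM(NR11-/- rep2) = 37912 / 29.14 = 1301.0295
mean CPM(wild-type) = 1804.3253; mean CPM(NR11-/-) = 784.1929
Fold change = 784.1929 / 1804.3253 = 0.43462
log2(0.43462) = -1.2022

-1.202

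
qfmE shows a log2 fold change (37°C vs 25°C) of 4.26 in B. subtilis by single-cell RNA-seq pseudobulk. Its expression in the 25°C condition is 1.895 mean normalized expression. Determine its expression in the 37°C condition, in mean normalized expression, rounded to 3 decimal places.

36.308

Fold change = 2^(4.26) = 19.1597
37°C expression = 1.895 × 19.1597 = 36.308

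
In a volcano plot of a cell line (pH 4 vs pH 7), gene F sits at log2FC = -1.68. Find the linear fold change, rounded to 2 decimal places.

Fold change = 2^(-1.68) = 0.312
That is, gene F drops to 31.2% of the pH 7 level.

0.31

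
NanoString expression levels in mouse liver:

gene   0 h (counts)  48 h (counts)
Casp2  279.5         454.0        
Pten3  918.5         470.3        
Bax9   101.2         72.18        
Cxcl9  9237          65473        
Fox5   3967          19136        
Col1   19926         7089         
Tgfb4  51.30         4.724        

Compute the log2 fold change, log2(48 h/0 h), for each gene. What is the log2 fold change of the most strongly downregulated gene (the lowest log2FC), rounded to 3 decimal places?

-3.441

log2(454.0/279.5) = 0.700  (Casp2)
log2(470.3/918.5) = -0.966  (Pten3)
log2(72.18/101.2) = -0.488  (Bax9)
log2(65473/9237) = 2.825  (Cxcl9)
log2(19136/3967) = 2.270  (Fox5)
log2(7089/19926) = -1.491  (Col1)
log2(4.724/51.30) = -3.441  (Tgfb4)
Tgfb4 is most strongly downregulated.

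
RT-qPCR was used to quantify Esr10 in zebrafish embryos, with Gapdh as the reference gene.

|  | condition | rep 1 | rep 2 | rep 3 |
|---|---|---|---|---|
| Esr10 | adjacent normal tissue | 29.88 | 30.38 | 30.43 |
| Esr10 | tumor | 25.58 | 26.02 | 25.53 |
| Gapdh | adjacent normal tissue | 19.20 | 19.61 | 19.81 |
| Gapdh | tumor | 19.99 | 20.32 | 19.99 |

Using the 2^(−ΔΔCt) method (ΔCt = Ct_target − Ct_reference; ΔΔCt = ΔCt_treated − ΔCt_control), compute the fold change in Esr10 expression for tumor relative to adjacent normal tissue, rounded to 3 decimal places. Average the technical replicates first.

33.825

Mean Ct: Esr10 adjacent normal tissue 30.230; Esr10 tumor 25.710; Gapdh adjacent normal tissue 19.540; Gapdh tumor 20.100
ΔCt(adjacent normal tissue) = 30.230 − 19.540 = 10.690
ΔCt(tumor) = 25.710 − 20.100 = 5.610
ΔΔCt = 5.610 − 10.690 = -5.080
Fold change = 2^(−(-5.080)) = 2^5.080 = 33.8246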